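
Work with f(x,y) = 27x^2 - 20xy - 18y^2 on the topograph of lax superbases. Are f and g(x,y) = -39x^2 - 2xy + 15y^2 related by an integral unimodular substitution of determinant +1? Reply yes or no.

D₁ = 2344, D₂ = 2344
river cycle of f (length 42): (-18, 20, 27), (27, 34, -11), (-11, 32, 30), (30, 28, -13), (-13, 24, 34), (34, 44, -3), (-3, 46, 19), (19, 30, -19), (-19, 46, 3), (3, 44, -34), … (32 more)
river cycle of g (length 46): (15, 32, -22), (-22, 12, 25), (25, 38, -9), (-9, 34, 33), (33, 32, -10), (-10, 48, 1), (1, 48, -10), (-10, 32, 33), (33, 34, -9), (-9, 38, 25), … (36 more)
cycles differ ⇒ inequivalent

no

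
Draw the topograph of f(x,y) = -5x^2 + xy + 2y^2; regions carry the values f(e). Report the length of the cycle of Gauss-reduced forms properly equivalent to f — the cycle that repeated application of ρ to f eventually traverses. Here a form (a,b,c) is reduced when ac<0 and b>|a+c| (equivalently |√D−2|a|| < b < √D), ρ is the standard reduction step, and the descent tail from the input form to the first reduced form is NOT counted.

D = 41, ⌊√D⌋ = 6
descent: ρ → (2,3,-4)  [lands on river]
river: ρ → (-4,5,1)
river: ρ → (1,5,-4)
river: ρ → (-4,3,2)
river: ρ → (2,5,-2)
river: ρ → (-2,3,4)
river: ρ → (4,5,-1)
river: ρ → (-1,5,4)
river: ρ → (4,3,-2)
river: ρ → (-2,5,2)
ρ-cycle length = 10 (tail of 1 descent step not counted)

10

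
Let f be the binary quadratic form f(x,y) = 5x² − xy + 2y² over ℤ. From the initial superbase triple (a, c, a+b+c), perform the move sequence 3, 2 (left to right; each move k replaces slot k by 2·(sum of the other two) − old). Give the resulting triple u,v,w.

start (5,2,6) = (f(1,0),f(0,1),f(1,1))
replace slot 3: 2·(5+2) − 6 = 8 → (5,2,8)
replace slot 2: 2·(5+8) − 2 = 24 → (5,24,8)

5,24,8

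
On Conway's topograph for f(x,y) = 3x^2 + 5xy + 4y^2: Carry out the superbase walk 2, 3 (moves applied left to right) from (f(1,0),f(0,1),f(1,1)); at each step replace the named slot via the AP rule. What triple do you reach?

start (3,4,12) = (f(1,0),f(0,1),f(1,1))
replace slot 2: 2·(3+12) − 4 = 26 → (3,26,12)
replace slot 3: 2·(3+26) − 12 = 46 → (3,26,46)

3,26,46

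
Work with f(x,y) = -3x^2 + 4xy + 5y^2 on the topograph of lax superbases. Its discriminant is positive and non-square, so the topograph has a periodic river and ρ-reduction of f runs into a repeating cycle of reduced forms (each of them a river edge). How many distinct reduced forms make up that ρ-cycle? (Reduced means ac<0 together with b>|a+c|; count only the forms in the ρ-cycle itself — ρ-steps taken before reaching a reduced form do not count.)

D = 76, ⌊√D⌋ = 8
river: ρ → (5,6,-2)
river: ρ → (-2,6,5)
river: ρ → (5,4,-3)
river: ρ → (-3,8,1)
river: ρ → (1,8,-3)
river: ρ → (-3,4,5)
ρ-cycle length = 6 (tail of 0 descent steps not counted)

6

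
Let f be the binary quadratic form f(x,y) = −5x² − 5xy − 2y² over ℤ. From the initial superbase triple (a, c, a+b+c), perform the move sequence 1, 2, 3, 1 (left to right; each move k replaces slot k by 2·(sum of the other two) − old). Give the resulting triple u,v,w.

start (-5,-2,-12) = (f(1,0),f(0,1),f(1,1))
replace slot 1: 2·((-2)+(-12)) − (-5) = -23 → (-23,-2,-12)
replace slot 2: 2·((-23)+(-12)) − (-2) = -68 → (-23,-68,-12)
replace slot 3: 2·((-23)+(-68)) − (-12) = -170 → (-23,-68,-170)
replace slot 1: 2·((-68)+(-170)) − (-23) = -453 → (-453,-68,-170)

-453,-68,-170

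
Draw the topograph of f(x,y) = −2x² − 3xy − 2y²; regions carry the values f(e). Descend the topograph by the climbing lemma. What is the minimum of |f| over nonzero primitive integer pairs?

translate: b→-1 (≡3 mod 4), so (2,3,2)→(2,-1,1)
flip: (2,-1,1)→(1,1,2)
reduced (well bottom): (1,1,2) with a≤c, −a<b≤a
well minimum |f| = |-1| = 1 (negative-definite)

1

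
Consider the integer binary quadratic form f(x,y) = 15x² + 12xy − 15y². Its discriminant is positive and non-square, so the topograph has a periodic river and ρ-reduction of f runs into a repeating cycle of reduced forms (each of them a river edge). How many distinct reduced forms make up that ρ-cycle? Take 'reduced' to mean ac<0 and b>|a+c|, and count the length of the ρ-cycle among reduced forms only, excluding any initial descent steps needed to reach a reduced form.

D = 1044, ⌊√D⌋ = 32
river: ρ → (-15,18,12)
river: ρ → (12,30,-3)
river: ρ → (-3,30,12)
river: ρ → (12,18,-15)
river: ρ → (-15,12,15)
river: ρ → (15,18,-12)
river: ρ → (-12,30,3)
river: ρ → (3,30,-12)
river: ρ → (-12,18,15)
river: ρ → (15,12,-15)
ρ-cycle length = 10 (tail of 0 descent steps not counted)

10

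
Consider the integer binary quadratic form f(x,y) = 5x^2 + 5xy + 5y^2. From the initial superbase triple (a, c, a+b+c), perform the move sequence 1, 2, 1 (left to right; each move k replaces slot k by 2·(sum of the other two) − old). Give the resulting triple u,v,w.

start (5,5,15) = (f(1,0),f(0,1),f(1,1))
replace slot 1: 2·(5+15) − 5 = 35 → (35,5,15)
replace slot 2: 2·(35+15) − 5 = 95 → (35,95,15)
replace slot 1: 2·(95+15) − 35 = 185 → (185,95,15)

185,95,15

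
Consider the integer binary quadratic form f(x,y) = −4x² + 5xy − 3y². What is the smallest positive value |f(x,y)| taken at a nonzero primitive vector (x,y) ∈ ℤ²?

translate: b→3 (≡-5 mod 8), so (4,-5,3)→(4,3,2)
flip: (4,3,2)→(2,-3,4)
translate: b→1 (≡-3 mod 4), so (2,-3,4)→(2,1,3)
reduced (well bottom): (2,1,3) with a≤c, −a<b≤a
well minimum |f| = |-2| = 2 (negative-definite)

2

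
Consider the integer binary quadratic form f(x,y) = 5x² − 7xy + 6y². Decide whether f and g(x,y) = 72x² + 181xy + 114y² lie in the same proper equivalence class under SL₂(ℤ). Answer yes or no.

D₁ = -71, D₂ = -71
f: translate: b→3 (≡-7 mod 10), so (5,-7,6)→(5,3,4)
f: flip: (5,3,4)→(4,-3,5)
f: reduced (well bottom): (4,-3,5) with a≤c, −a<b≤a
g: translate: b→37 (≡181 mod 144), so (72,181,114)→(72,37,5)
g: flip: (72,37,5)→(5,-37,72)
g: translate: b→3 (≡-37 mod 10), so (5,-37,72)→(5,3,4)
g: flip: (5,3,4)→(4,-3,5)
g: reduced (well bottom): (4,-3,5) with a≤c, −a<b≤a
reduced forms (4, -3, 5) vs (4, -3, 5) ⇒ equivalent

yes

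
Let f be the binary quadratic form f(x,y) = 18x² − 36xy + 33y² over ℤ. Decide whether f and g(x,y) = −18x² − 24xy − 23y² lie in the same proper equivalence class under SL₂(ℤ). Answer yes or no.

D₁ = -1080, D₂ = -1080
f: translate: b→0 (≡-36 mod 36), so (18,-36,33)→(18,0,15)
f: flip: (18,0,15)→(15,0,18)
f: reduced (well bottom): (15,0,18) with a≤c, −a<b≤a
g is negative-definite; reduce −g:
−g: translate: b→-12 (≡24 mod 36), so (18,24,23)→(18,-12,17)
−g: flip: (18,-12,17)→(17,12,18)
−g: reduced (well bottom): (17,12,18) with a≤c, −a<b≤a
flip sign back: reduced form of g is (-17,-12,-18)
reduced forms (15, 0, 18) vs (-17, -12, -18) ⇒ inequivalent

no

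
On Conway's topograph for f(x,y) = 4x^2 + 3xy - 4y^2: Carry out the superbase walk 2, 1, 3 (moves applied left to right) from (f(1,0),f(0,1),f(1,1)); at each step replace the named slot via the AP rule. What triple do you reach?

start (4,-4,3) = (f(1,0),f(0,1),f(1,1))
replace slot 2: 2·(4+3) − (-4) = 18 → (4,18,3)
replace slot 1: 2·(18+3) − 4 = 38 → (38,18,3)
replace slot 3: 2·(38+18) − 3 = 109 → (38,18,109)

38,18,109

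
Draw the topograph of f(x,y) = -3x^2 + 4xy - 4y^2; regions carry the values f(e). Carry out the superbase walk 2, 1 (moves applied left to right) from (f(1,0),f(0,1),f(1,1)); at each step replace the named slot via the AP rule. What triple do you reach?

start (-3,-4,-3) = (f(1,0),f(0,1),f(1,1))
replace slot 2: 2·((-3)+(-3)) − (-4) = -8 → (-3,-8,-3)
replace slot 1: 2·((-8)+(-3)) − (-3) = -19 → (-19,-8,-3)

-19,-8,-3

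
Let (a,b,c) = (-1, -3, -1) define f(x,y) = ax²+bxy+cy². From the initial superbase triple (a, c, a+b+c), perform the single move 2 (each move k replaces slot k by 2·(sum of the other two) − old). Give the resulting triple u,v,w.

start (-1,-1,-5) = (f(1,0),f(0,1),f(1,1))
replace slot 2: 2·((-1)+(-5)) − (-1) = -11 → (-1,-11,-5)

-1,-11,-5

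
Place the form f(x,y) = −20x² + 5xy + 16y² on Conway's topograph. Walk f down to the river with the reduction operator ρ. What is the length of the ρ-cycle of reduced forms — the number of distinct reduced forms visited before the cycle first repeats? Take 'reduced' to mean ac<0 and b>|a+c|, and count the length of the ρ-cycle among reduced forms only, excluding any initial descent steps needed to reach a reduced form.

D = 1305, ⌊√D⌋ = 36
river: ρ → (16,27,-9)
river: ρ → (-9,27,16)
river: ρ → (16,5,-20)
river: ρ → (-20,35,1)
river: ρ → (1,35,-20)
river: ρ → (-20,5,16)
ρ-cycle length = 6 (tail of 0 descent steps not counted)

6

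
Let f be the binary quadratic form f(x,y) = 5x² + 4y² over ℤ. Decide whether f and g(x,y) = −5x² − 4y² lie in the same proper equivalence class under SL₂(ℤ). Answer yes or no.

D₁ = -80, D₂ = -80
f: flip: (5,0,4)→(4,0,5)
f: reduced (well bottom): (4,0,5) with a≤c, −a<b≤a
g is negative-definite; reduce −g:
−g: flip: (5,0,4)→(4,0,5)
−g: reduced (well bottom): (4,0,5) with a≤c, −a<b≤a
flip sign back: reduced form of g is (-4,0,-5)
reduced forms (4, 0, 5) vs (-4, 0, -5) ⇒ inequivalent

no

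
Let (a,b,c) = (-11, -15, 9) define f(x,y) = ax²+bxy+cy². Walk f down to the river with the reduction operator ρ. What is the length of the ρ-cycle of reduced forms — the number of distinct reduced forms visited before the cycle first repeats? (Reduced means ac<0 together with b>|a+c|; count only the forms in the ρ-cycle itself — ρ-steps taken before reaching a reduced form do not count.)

D = 621, ⌊√D⌋ = 24
descent: ρ → (9,15,-11)  [lands on river]
river: ρ → (-11,7,13)
river: ρ → (13,19,-5)
river: ρ → (-5,21,9)
ρ-cycle length = 4 (tail of 1 descent step not counted)

4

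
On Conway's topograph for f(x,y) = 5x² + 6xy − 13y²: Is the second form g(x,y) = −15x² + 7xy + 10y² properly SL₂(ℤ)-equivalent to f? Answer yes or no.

D₁ = 296, D₂ = 649
discriminants differ ⇒ not SL₂(ℤ)-equivalent

no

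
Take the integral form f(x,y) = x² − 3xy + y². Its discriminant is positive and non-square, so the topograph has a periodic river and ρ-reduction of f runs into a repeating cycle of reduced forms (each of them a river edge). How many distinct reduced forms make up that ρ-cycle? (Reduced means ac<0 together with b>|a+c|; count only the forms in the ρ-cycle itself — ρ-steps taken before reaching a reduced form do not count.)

D = 5, ⌊√D⌋ = 2
descent: ρ → (1,1,-1)  [lands on river]
river: ρ → (-1,1,1)
ρ-cycle length = 2 (tail of 1 descent step not counted)

2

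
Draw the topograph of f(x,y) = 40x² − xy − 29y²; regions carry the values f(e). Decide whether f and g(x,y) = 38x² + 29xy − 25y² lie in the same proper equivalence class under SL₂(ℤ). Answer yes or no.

D₁ = 4641, D₂ = 4641
river cycle of f (length 6): (-29, 59, 10), (10, 61, -23), (-23, 31, 40), (40, 49, -14), (-14, 63, 12), (12, 57, -29)
river cycle of g (length 8): (-25, 21, 42), (42, 63, -4), (-4, 65, 26), (26, 39, -30), (-30, 21, 35), (35, 49, -16), (-16, 47, 38), (38, 29, -25)
cycles differ ⇒ inequivalent

no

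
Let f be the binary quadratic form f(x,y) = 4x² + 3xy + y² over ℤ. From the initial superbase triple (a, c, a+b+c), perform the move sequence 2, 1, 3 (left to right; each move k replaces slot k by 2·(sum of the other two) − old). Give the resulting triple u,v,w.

start (4,1,8) = (f(1,0),f(0,1),f(1,1))
replace slot 2: 2·(4+8) − 1 = 23 → (4,23,8)
replace slot 1: 2·(23+8) − 4 = 58 → (58,23,8)
replace slot 3: 2·(58+23) − 8 = 154 → (58,23,154)

58,23,154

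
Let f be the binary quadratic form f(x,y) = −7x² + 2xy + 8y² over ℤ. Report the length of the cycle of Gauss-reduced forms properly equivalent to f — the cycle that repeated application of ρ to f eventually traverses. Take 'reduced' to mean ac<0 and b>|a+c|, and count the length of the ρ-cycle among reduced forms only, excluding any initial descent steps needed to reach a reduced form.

D = 228, ⌊√D⌋ = 15
river: ρ → (8,14,-1)
river: ρ → (-1,14,8)
river: ρ → (8,2,-7)
river: ρ → (-7,12,3)
river: ρ → (3,12,-7)
river: ρ → (-7,2,8)
ρ-cycle length = 6 (tail of 0 descent steps not counted)

6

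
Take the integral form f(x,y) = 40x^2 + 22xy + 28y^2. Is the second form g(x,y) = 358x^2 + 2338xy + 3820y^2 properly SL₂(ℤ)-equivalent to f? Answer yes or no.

D₁ = -3996, D₂ = -3996
f: flip: (40,22,28)→(28,-22,40)
f: reduced (well bottom): (28,-22,40) with a≤c, −a<b≤a
g: translate: b→190 (≡2338 mod 716), so (358,2338,3820)→(358,190,28)
g: flip: (358,190,28)→(28,-190,358)
g: translate: b→-22 (≡-190 mod 56), so (28,-190,358)→(28,-22,40)
g: reduced (well bottom): (28,-22,40) with a≤c, −a<b≤a
reduced forms (28, -22, 40) vs (28, -22, 40) ⇒ equivalent

yes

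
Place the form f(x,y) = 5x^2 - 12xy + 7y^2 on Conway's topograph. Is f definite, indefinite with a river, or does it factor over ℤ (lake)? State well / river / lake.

D = b²−4ac = (-12)² − 4·5·7 = 4
D = 2² is a perfect square ⇒ form factors over ℤ ⇒ lakes

lake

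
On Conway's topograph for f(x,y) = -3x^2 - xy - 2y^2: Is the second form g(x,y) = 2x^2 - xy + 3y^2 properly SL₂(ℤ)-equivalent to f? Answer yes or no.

D₁ = -23, D₂ = -23
f is negative-definite; reduce −f:
−f: flip: (3,1,2)→(2,-1,3)
−f: reduced (well bottom): (2,-1,3) with a≤c, −a<b≤a
flip sign back: reduced form of f is (-2,1,-3)
g: reduced (well bottom): (2,-1,3) with a≤c, −a<b≤a
reduced forms (-2, 1, -3) vs (2, -1, 3) ⇒ inequivalent

no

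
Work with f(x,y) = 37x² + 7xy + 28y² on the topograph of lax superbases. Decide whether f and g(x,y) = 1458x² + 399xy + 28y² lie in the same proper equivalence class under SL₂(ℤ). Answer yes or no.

D₁ = -4095, D₂ = -4095
f: flip: (37,7,28)→(28,-7,37)
f: reduced (well bottom): (28,-7,37) with a≤c, −a<b≤a
g: flip: (1458,399,28)→(28,-399,1458)
g: translate: b→-7 (≡-399 mod 56), so (28,-399,1458)→(28,-7,37)
g: reduced (well bottom): (28,-7,37) with a≤c, −a<b≤a
reduced forms (28, -7, 37) vs (28, -7, 37) ⇒ equivalent

yes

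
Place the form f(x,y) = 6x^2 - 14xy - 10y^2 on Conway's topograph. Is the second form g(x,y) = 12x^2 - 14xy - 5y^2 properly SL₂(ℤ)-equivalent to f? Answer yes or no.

D₁ = 436, D₂ = 436
river cycle of f (length 14): (-10, 14, 6), (6, 10, -14), (-14, 18, 2), (2, 18, -14), (-14, 10, 6), (6, 14, -10), (-10, 6, 10), (10, 14, -6), (-6, 10, 14), (14, 18, -2), … (4 more)
river cycle of g (length 30): (-5, 14, 12), (12, 10, -7), (-7, 18, 4), (4, 14, -15), (-15, 16, 3), (3, 20, -3), (-3, 16, 15), (15, 14, -4), (-4, 18, 7), (7, 10, -12), … (20 more)
cycles differ ⇒ inequivalent

no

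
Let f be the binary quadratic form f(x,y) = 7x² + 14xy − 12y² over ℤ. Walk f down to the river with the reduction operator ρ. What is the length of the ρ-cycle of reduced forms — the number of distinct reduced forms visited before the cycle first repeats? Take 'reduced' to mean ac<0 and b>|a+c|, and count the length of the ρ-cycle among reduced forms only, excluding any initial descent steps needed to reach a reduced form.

D = 532, ⌊√D⌋ = 23
river: ρ → (-12,10,9)
river: ρ → (9,8,-13)
river: ρ → (-13,18,4)
river: ρ → (4,22,-3)
river: ρ → (-3,20,11)
river: ρ → (11,2,-12)
river: ρ → (-12,22,1)
river: ρ → (1,22,-12)
river: ρ → (-12,2,11)
river: ρ → (11,20,-3)
river: ρ → (-3,22,4)
river: ρ → (4,18,-13)
river: ρ → (-13,8,9)
river: ρ → (9,10,-12)
river: ρ → (-12,14,7)
river: ρ → (7,14,-12)
ρ-cycle length = 16 (tail of 0 descent steps not counted)

16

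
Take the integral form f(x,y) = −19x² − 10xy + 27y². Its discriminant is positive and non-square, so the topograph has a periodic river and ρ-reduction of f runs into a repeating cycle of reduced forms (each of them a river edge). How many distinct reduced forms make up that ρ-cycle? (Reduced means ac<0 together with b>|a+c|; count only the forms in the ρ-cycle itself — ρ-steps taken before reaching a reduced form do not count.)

D = 2152, ⌊√D⌋ = 46
descent: ρ → (27,10,-19)  [lands on river]
river: ρ → (-19,28,18)
river: ρ → (18,44,-3)
river: ρ → (-3,46,3)
river: ρ → (3,44,-18)
river: ρ → (-18,28,19)
river: ρ → (19,10,-27)
river: ρ → (-27,44,2)
river: ρ → (2,44,-27)
river: ρ → (-27,10,19)
river: ρ → (19,28,-18)
river: ρ → (-18,44,3)
river: ρ → (3,46,-3)
river: ρ → (-3,44,18)
river: ρ → (18,28,-19)
river: ρ → (-19,10,27)
river: ρ → (27,44,-2)
river: ρ → (-2,44,27)
ρ-cycle length = 18 (tail of 1 descent step not counted)

18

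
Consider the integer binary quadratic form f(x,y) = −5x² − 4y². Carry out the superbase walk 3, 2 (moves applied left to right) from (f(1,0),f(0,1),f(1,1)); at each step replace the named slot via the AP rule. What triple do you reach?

start (-5,-4,-9) = (f(1,0),f(0,1),f(1,1))
replace slot 3: 2·((-5)+(-4)) − (-9) = -9 → (-5,-4,-9)
replace slot 2: 2·((-5)+(-9)) − (-4) = -24 → (-5,-24,-9)

-5,-24,-9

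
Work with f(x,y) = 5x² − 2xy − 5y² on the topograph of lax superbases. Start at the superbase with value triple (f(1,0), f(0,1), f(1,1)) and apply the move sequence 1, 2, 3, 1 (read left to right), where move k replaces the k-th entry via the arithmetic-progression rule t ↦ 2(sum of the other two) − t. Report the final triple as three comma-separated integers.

start (5,-5,-2) = (f(1,0),f(0,1),f(1,1))
replace slot 1: 2·((-5)+(-2)) − 5 = -19 → (-19,-5,-2)
replace slot 2: 2·((-19)+(-2)) − (-5) = -37 → (-19,-37,-2)
replace slot 3: 2·((-19)+(-37)) − (-2) = -110 → (-19,-37,-110)
replace slot 1: 2·((-37)+(-110)) − (-19) = -275 → (-275,-37,-110)

-275,-37,-110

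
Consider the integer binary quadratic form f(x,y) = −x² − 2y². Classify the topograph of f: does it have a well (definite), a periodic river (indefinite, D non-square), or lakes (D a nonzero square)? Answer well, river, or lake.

D = b²−4ac = 0² − 4·(-1)·(-2) = -8
D < 0 ⇒ definite ⇒ every region one sign ⇒ single well

well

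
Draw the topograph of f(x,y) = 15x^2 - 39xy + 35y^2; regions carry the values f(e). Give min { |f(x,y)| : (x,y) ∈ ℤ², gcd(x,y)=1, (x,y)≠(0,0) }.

translate: b→-9 (≡-39 mod 30), so (15,-39,35)→(15,-9,11)
flip: (15,-9,11)→(11,9,15)
reduced (well bottom): (11,9,15) with a≤c, −a<b≤a
well minimum = a = 11

11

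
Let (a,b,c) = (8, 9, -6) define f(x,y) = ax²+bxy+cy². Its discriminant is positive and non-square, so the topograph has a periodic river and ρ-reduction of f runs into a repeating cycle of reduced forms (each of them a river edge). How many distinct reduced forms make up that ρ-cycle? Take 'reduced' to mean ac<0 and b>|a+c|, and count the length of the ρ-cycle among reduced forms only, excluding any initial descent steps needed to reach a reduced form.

D = 273, ⌊√D⌋ = 16
river: ρ → (-6,15,2)
river: ρ → (2,13,-13)
river: ρ → (-13,13,2)
river: ρ → (2,15,-6)
river: ρ → (-6,9,8)
river: ρ → (8,7,-7)
river: ρ → (-7,7,8)
river: ρ → (8,9,-6)
ρ-cycle length = 8 (tail of 0 descent steps not counted)

8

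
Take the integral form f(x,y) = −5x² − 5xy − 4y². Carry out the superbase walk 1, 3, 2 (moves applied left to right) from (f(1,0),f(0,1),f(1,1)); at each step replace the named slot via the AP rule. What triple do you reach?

start (-5,-4,-14) = (f(1,0),f(0,1),f(1,1))
replace slot 1: 2·((-4)+(-14)) − (-5) = -31 → (-31,-4,-14)
replace slot 3: 2·((-31)+(-4)) − (-14) = -56 → (-31,-4,-56)
replace slot 2: 2·((-31)+(-56)) − (-4) = -170 → (-31,-170,-56)

-31,-170,-56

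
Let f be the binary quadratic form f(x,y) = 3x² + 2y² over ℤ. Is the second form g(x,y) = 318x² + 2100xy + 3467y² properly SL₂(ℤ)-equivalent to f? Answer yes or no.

D₁ = -24, D₂ = -24
f: flip: (3,0,2)→(2,0,3)
f: reduced (well bottom): (2,0,3) with a≤c, −a<b≤a
g: translate: b→192 (≡2100 mod 636), so (318,2100,3467)→(318,192,29)
g: flip: (318,192,29)→(29,-192,318)
g: translate: b→-18 (≡-192 mod 58), so (29,-192,318)→(29,-18,3)
g: flip: (29,-18,3)→(3,18,29)
g: translate: b→0 (≡18 mod 6), so (3,18,29)→(3,0,2)
g: flip: (3,0,2)→(2,0,3)
g: reduced (well bottom): (2,0,3) with a≤c, −a<b≤a
reduced forms (2, 0, 3) vs (2, 0, 3) ⇒ equivalent

yes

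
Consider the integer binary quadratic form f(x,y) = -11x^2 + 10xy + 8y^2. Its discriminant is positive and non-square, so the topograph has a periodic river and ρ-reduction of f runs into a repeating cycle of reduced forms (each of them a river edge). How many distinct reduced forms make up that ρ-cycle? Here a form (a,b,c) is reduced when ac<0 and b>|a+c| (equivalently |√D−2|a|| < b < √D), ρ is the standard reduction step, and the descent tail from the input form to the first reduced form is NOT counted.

D = 452, ⌊√D⌋ = 21
river: ρ → (8,6,-13)
river: ρ → (-13,20,1)
river: ρ → (1,20,-13)
river: ρ → (-13,6,8)
river: ρ → (8,10,-11)
river: ρ → (-11,12,7)
river: ρ → (7,16,-7)
river: ρ → (-7,12,11)
river: ρ → (11,10,-8)
river: ρ → (-8,6,13)
river: ρ → (13,20,-1)
river: ρ → (-1,20,13)
river: ρ → (13,6,-8)
river: ρ → (-8,10,11)
river: ρ → (11,12,-7)
river: ρ → (-7,16,7)
river: ρ → (7,12,-11)
river: ρ → (-11,10,8)
ρ-cycle length = 18 (tail of 0 descent steps not counted)

18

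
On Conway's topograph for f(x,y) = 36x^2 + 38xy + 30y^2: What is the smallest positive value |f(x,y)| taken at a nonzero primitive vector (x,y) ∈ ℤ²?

translate: b→-34 (≡38 mod 72), so (36,38,30)→(36,-34,28)
flip: (36,-34,28)→(28,34,36)
translate: b→-22 (≡34 mod 56), so (28,34,36)→(28,-22,30)
reduced (well bottom): (28,-22,30) with a≤c, −a<b≤a
well minimum = a = 28

28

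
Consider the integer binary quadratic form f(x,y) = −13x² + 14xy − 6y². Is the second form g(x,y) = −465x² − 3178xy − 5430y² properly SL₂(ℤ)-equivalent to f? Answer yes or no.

D₁ = -116, D₂ = -116
f is negative-definite; reduce −f:
−f: translate: b→12 (≡-14 mod 26), so (13,-14,6)→(13,12,5)
−f: flip: (13,12,5)→(5,-12,13)
−f: translate: b→-2 (≡-12 mod 10), so (5,-12,13)→(5,-2,6)
−f: reduced (well bottom): (5,-2,6) with a≤c, −a<b≤a
flip sign back: reduced form of f is (-5,2,-6)
g is negative-definite; reduce −g:
−g: translate: b→388 (≡3178 mod 930), so (465,3178,5430)→(465,388,81)
−g: flip: (465,388,81)→(81,-388,465)
−g: translate: b→-64 (≡-388 mod 162), so (81,-388,465)→(81,-64,13)
−g: flip: (81,-64,13)→(13,64,81)
−g: translate: b→12 (≡64 mod 26), so (13,64,81)→(13,12,5)
−g: flip: (13,12,5)→(5,-12,13)
−g: translate: b→-2 (≡-12 mod 10), so (5,-12,13)→(5,-2,6)
−g: reduced (well bottom): (5,-2,6) with a≤c, −a<b≤a
flip sign back: reduced form of g is (-5,2,-6)
reduced forms (-5, 2, -6) vs (-5, 2, -6) ⇒ equivalent

yes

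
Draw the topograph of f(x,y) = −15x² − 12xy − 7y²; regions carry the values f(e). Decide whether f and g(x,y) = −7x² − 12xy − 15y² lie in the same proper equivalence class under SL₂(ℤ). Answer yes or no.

D₁ = -276, D₂ = -276
f is negative-definite; reduce −f:
−f: flip: (15,12,7)→(7,-12,15)
−f: translate: b→2 (≡-12 mod 14), so (7,-12,15)→(7,2,10)
−f: reduced (well bottom): (7,2,10) with a≤c, −a<b≤a
flip sign back: reduced form of f is (-7,-2,-10)
g is negative-definite; reduce −g:
−g: translate: b→-2 (≡12 mod 14), so (7,12,15)→(7,-2,10)
−g: reduced (well bottom): (7,-2,10) with a≤c, −a<b≤a
flip sign back: reduced form of g is (-7,2,-10)
reduced forms (-7, -2, -10) vs (-7, 2, -10) ⇒ inequivalent

no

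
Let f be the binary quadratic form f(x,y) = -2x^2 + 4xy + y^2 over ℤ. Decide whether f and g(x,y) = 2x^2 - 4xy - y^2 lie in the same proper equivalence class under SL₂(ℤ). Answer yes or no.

D₁ = 24, D₂ = 24
river cycle of f (length 2): (1, 4, -2), (-2, 4, 1)
river cycle of g (length 2): (-1, 4, 2), (2, 4, -1)
cycles differ ⇒ inequivalent

no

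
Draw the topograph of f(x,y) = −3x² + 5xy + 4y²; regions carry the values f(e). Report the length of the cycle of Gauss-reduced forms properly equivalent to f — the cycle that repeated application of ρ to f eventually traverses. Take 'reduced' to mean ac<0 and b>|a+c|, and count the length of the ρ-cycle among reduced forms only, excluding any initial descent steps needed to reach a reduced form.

D = 73, ⌊√D⌋ = 8
river: ρ → (4,3,-4)
river: ρ → (-4,5,3)
river: ρ → (3,7,-2)
river: ρ → (-2,5,6)
river: ρ → (6,7,-1)
river: ρ → (-1,7,6)
river: ρ → (6,5,-2)
river: ρ → (-2,7,3)
river: ρ → (3,5,-4)
river: ρ → (-4,3,4)
river: ρ → (4,5,-3)
river: ρ → (-3,7,2)
river: ρ → (2,5,-6)
river: ρ → (-6,7,1)
river: ρ → (1,7,-6)
river: ρ → (-6,5,2)
river: ρ → (2,7,-3)
river: ρ → (-3,5,4)
ρ-cycle length = 18 (tail of 0 descent steps not counted)

18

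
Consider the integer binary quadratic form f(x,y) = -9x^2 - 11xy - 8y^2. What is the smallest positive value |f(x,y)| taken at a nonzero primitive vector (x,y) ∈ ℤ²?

translate: b→-7 (≡11 mod 18), so (9,11,8)→(9,-7,6)
flip: (9,-7,6)→(6,7,9)
translate: b→-5 (≡7 mod 12), so (6,7,9)→(6,-5,8)
reduced (well bottom): (6,-5,8) with a≤c, −a<b≤a
well minimum |f| = |-6| = 6 (negative-definite)

6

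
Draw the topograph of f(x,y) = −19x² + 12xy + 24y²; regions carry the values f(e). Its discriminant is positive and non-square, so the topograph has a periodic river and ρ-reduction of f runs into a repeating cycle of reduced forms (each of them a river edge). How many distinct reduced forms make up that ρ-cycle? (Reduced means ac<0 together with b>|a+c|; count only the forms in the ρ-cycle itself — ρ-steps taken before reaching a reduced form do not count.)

D = 1968, ⌊√D⌋ = 44
river: ρ → (24,36,-7)
river: ρ → (-7,34,29)
river: ρ → (29,24,-12)
river: ρ → (-12,24,29)
river: ρ → (29,34,-7)
river: ρ → (-7,36,24)
river: ρ → (24,12,-19)
river: ρ → (-19,26,17)
river: ρ → (17,42,-3)
river: ρ → (-3,42,17)
river: ρ → (17,26,-19)
river: ρ → (-19,12,24)
ρ-cycle length = 12 (tail of 0 descent steps not counted)

12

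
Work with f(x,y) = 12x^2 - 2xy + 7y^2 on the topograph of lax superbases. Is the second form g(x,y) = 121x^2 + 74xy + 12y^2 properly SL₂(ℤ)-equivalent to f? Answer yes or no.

D₁ = -332, D₂ = -332
f: flip: (12,-2,7)→(7,2,12)
f: reduced (well bottom): (7,2,12) with a≤c, −a<b≤a
g: flip: (121,74,12)→(12,-74,121)
g: translate: b→-2 (≡-74 mod 24), so (12,-74,121)→(12,-2,7)
g: flip: (12,-2,7)→(7,2,12)
g: reduced (well bottom): (7,2,12) with a≤c, −a<b≤a
reduced forms (7, 2, 12) vs (7, 2, 12) ⇒ equivalent

yes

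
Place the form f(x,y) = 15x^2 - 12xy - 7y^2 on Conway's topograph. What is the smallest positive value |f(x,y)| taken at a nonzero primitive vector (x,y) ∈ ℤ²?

descent: ρ → (-7,12,15)  [lands on river]
river: ρ → (15,18,-4)
river: ρ → (-4,22,5)
river: ρ → (5,18,-12)
river: ρ → (-12,6,11)
river: ρ → (11,16,-7)
closes: descent 1, river 6
min |a| on river = 4

4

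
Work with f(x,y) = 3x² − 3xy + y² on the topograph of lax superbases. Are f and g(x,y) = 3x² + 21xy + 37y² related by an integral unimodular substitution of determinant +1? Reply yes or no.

D₁ = -3, D₂ = -3
f: translate: b→3 (≡-3 mod 6), so (3,-3,1)→(3,3,1)
f: flip: (3,3,1)→(1,-3,3)
f: translate: b→1 (≡-3 mod 2), so (1,-3,3)→(1,1,1)
f: reduced (well bottom): (1,1,1) with a≤c, −a<b≤a
g: translate: b→3 (≡21 mod 6), so (3,21,37)→(3,3,1)
g: flip: (3,3,1)→(1,-3,3)
g: translate: b→1 (≡-3 mod 2), so (1,-3,3)→(1,1,1)
g: reduced (well bottom): (1,1,1) with a≤c, −a<b≤a
reduced forms (1, 1, 1) vs (1, 1, 1) ⇒ equivalent

yes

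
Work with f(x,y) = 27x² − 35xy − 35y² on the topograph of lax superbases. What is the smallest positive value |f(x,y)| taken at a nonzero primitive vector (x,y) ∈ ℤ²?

descent: ρ → (-35,35,27)  [lands on river]
river: ρ → (27,19,-43)
river: ρ → (-43,67,3)
river: ρ → (3,65,-65)
river: ρ → (-65,65,3)
river: ρ → (3,67,-43)
river: ρ → (-43,19,27)
river: ρ → (27,35,-35)
closes: descent 1, river 8
min |a| on river = 3

3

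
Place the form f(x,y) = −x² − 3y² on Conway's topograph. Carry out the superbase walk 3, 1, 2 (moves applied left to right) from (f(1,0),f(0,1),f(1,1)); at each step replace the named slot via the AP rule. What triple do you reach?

start (-1,-3,-4) = (f(1,0),f(0,1),f(1,1))
replace slot 3: 2·((-1)+(-3)) − (-4) = -4 → (-1,-3,-4)
replace slot 1: 2·((-3)+(-4)) − (-1) = -13 → (-13,-3,-4)
replace slot 2: 2·((-13)+(-4)) − (-3) = -31 → (-13,-31,-4)

-13,-31,-4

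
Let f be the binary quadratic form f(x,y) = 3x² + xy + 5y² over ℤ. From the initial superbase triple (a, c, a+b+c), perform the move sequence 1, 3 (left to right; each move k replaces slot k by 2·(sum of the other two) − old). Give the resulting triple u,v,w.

start (3,5,9) = (f(1,0),f(0,1),f(1,1))
replace slot 1: 2·(5+9) − 3 = 25 → (25,5,9)
replace slot 3: 2·(25+5) − 9 = 51 → (25,5,51)

25,5,51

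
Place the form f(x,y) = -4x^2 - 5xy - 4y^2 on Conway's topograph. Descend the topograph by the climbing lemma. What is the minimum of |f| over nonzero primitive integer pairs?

translate: b→-3 (≡5 mod 8), so (4,5,4)→(4,-3,3)
flip: (4,-3,3)→(3,3,4)
reduced (well bottom): (3,3,4) with a≤c, −a<b≤a
well minimum |f| = |-3| = 3 (negative-definite)

3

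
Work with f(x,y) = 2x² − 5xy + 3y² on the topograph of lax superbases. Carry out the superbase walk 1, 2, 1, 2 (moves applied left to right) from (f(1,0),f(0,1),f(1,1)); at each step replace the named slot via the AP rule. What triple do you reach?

start (2,3,0) = (f(1,0),f(0,1),f(1,1))
replace slot 1: 2·(3+0) − 2 = 4 → (4,3,0)
replace slot 2: 2·(4+0) − 3 = 5 → (4,5,0)
replace slot 1: 2·(5+0) − 4 = 6 → (6,5,0)
replace slot 2: 2·(6+0) − 5 = 7 → (6,7,0)

6,7,0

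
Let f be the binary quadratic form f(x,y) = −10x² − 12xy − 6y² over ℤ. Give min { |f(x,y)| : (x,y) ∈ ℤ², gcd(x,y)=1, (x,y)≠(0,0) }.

translate: b→-8 (≡12 mod 20), so (10,12,6)→(10,-8,4)
flip: (10,-8,4)→(4,8,10)
translate: b→0 (≡8 mod 8), so (4,8,10)→(4,0,6)
reduced (well bottom): (4,0,6) with a≤c, −a<b≤a
well minimum |f| = |-4| = 4 (negative-definite)

4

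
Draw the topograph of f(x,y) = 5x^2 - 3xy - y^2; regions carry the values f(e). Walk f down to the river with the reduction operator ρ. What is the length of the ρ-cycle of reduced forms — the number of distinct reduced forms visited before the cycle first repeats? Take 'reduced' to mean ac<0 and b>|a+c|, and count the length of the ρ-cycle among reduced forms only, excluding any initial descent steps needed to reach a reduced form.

D = 29, ⌊√D⌋ = 5
descent: ρ → (-1,5,1)  [lands on river]
river: ρ → (1,5,-1)
ρ-cycle length = 2 (tail of 1 descent step not counted)

2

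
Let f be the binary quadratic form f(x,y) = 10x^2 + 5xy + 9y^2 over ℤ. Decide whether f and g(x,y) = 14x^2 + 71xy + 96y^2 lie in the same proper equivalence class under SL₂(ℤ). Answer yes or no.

D₁ = -335, D₂ = -335
f: flip: (10,5,9)→(9,-5,10)
f: reduced (well bottom): (9,-5,10) with a≤c, −a<b≤a
g: translate: b→-13 (≡71 mod 28), so (14,71,96)→(14,-13,9)
g: flip: (14,-13,9)→(9,13,14)
g: translate: b→-5 (≡13 mod 18), so (9,13,14)→(9,-5,10)
g: reduced (well bottom): (9,-5,10) with a≤c, −a<b≤a
reduced forms (9, -5, 10) vs (9, -5, 10) ⇒ equivalent

yes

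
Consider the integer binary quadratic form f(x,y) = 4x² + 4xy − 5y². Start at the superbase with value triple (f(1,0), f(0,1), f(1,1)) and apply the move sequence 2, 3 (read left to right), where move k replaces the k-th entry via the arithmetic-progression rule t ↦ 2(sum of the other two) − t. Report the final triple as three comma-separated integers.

start (4,-5,3) = (f(1,0),f(0,1),f(1,1))
replace slot 2: 2·(4+3) − (-5) = 19 → (4,19,3)
replace slot 3: 2·(4+19) − 3 = 43 → (4,19,43)

4,19,43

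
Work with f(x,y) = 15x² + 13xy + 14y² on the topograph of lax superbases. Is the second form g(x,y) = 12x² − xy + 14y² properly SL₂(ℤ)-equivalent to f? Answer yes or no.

D₁ = -671, D₂ = -671
f: flip: (15,13,14)→(14,-13,15)
f: reduced (well bottom): (14,-13,15) with a≤c, −a<b≤a
g: reduced (well bottom): (12,-1,14) with a≤c, −a<b≤a
reduced forms (14, -13, 15) vs (12, -1, 14) ⇒ inequivalent

no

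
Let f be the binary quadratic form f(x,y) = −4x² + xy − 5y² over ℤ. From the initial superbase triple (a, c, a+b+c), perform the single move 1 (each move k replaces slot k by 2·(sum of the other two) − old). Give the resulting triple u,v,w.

start (-4,-5,-8) = (f(1,0),f(0,1),f(1,1))
replace slot 1: 2·((-5)+(-8)) − (-4) = -22 → (-22,-5,-8)

-22,-5,-8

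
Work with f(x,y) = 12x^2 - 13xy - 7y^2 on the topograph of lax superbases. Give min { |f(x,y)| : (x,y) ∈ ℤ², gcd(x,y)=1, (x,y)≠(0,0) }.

descent: ρ → (-7,13,12)  [lands on river]
river: ρ → (12,11,-8)
river: ρ → (-8,21,2)
river: ρ → (2,19,-18)
river: ρ → (-18,17,3)
river: ρ → (3,19,-12)
river: ρ → (-12,5,10)
river: ρ → (10,15,-7)
closes: descent 1, river 8
min |a| on river = 2

2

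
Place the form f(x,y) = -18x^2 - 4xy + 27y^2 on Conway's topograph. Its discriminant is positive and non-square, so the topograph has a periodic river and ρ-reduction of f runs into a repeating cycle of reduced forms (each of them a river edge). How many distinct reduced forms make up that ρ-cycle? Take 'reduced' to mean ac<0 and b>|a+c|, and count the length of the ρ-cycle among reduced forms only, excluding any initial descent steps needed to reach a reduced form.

D = 1960, ⌊√D⌋ = 44
descent: ρ → (27,4,-18)
descent: ρ → (-18,32,13)  [lands on river]
river: ρ → (13,20,-30)
river: ρ → (-30,40,3)
river: ρ → (3,44,-2)
river: ρ → (-2,44,3)
river: ρ → (3,40,-30)
river: ρ → (-30,20,13)
river: ρ → (13,32,-18)
river: ρ → (-18,40,5)
river: ρ → (5,40,-18)
ρ-cycle length = 10 (tail of 2 descent steps not counted)

10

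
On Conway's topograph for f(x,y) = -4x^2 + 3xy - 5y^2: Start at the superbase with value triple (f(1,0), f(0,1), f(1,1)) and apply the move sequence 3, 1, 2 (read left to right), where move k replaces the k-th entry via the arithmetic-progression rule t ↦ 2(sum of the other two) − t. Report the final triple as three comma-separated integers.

start (-4,-5,-6) = (f(1,0),f(0,1),f(1,1))
replace slot 3: 2·((-4)+(-5)) − (-6) = -12 → (-4,-5,-12)
replace slot 1: 2·((-5)+(-12)) − (-4) = -30 → (-30,-5,-12)
replace slot 2: 2·((-30)+(-12)) − (-5) = -79 → (-30,-79,-12)

-30,-79,-12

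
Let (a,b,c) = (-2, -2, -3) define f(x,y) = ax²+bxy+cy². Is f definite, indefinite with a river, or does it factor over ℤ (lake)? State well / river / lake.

D = b²−4ac = (-2)² − 4·(-2)·(-3) = -20
D < 0 ⇒ definite ⇒ every region one sign ⇒ single well

well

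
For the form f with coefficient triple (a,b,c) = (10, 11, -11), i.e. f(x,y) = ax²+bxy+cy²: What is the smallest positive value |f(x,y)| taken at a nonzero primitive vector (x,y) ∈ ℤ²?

river: ρ → (-11,11,10)
river: ρ → (10,9,-12)
river: ρ → (-12,15,7)
river: ρ → (7,13,-14)
river: ρ → (-14,15,6)
river: ρ → (6,21,-5)
river: ρ → (-5,19,10)
river: ρ → (10,21,-3)
river: ρ → (-3,21,10)
river: ρ → (10,19,-5)
river: ρ → (-5,21,6)
river: ρ → (6,15,-14)
river: ρ → (-14,13,7)
river: ρ → (7,15,-12)
river: ρ → (-12,9,10)
river: ρ → (10,11,-11)
closes: descent 0, river 16
min |a| on river = 3

3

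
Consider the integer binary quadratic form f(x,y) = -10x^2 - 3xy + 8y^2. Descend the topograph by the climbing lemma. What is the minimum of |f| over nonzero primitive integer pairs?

descent: ρ → (8,3,-10)  [lands on river]
river: ρ → (-10,17,1)
river: ρ → (1,17,-10)
river: ρ → (-10,3,8)
river: ρ → (8,13,-5)
river: ρ → (-5,17,2)
river: ρ → (2,15,-13)
river: ρ → (-13,11,4)
river: ρ → (4,13,-10)
river: ρ → (-10,7,7)
river: ρ → (7,7,-10)
river: ρ → (-10,13,4)
river: ρ → (4,11,-13)
river: ρ → (-13,15,2)
river: ρ → (2,17,-5)
river: ρ → (-5,13,8)
closes: descent 1, river 16
min |a| on river = 1

1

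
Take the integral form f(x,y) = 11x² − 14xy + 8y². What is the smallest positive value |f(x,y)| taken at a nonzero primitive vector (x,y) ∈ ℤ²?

translate: b→8 (≡-14 mod 22), so (11,-14,8)→(11,8,5)
flip: (11,8,5)→(5,-8,11)
translate: b→2 (≡-8 mod 10), so (5,-8,11)→(5,2,8)
reduced (well bottom): (5,2,8) with a≤c, −a<b≤a
well minimum = a = 5

5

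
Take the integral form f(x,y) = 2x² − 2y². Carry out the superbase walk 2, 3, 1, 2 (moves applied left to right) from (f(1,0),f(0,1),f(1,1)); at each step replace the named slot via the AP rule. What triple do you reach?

start (2,-2,0) = (f(1,0),f(0,1),f(1,1))
replace slot 2: 2·(2+0) − (-2) = 6 → (2,6,0)
replace slot 3: 2·(2+6) − 0 = 16 → (2,6,16)
replace slot 1: 2·(6+16) − 2 = 42 → (42,6,16)
replace slot 2: 2·(42+16) − 6 = 110 → (42,110,16)

42,110,16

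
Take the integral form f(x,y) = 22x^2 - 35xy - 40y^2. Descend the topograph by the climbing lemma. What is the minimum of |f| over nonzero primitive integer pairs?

descent: ρ → (-40,35,22)  [lands on river]
river: ρ → (22,53,-22)
river: ρ → (-22,35,40)
river: ρ → (40,45,-17)
river: ρ → (-17,57,22)
river: ρ → (22,31,-43)
river: ρ → (-43,55,10)
river: ρ → (10,65,-13)
river: ρ → (-13,65,10)
river: ρ → (10,55,-43)
river: ρ → (-43,31,22)
river: ρ → (22,57,-17)
river: ρ → (-17,45,40)
river: ρ → (40,35,-22)
river: ρ → (-22,53,22)
river: ρ → (22,35,-40)
river: ρ → (-40,45,17)
river: ρ → (17,57,-22)
river: ρ → (-22,31,43)
river: ρ → (43,55,-10)
river: ρ → (-10,65,13)
river: ρ → (13,65,-10)
river: ρ → (-10,55,43)
river: ρ → (43,31,-22)
river: ρ → (-22,57,17)
river: ρ → (17,45,-40)
closes: descent 1, river 26
min |a| on river = 10

10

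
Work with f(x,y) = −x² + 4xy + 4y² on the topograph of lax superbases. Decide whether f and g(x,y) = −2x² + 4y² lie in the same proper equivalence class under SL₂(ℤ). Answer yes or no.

D₁ = 32, D₂ = 32
river cycle of f (length 2): (4, 4, -1), (-1, 4, 4)
river cycle of g (length 2): (-2, 4, 2), (2, 4, -2)
cycles differ ⇒ inequivalent

no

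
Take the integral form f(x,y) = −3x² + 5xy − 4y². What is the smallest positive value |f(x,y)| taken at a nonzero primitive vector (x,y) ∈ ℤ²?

translate: b→1 (≡-5 mod 6), so (3,-5,4)→(3,1,2)
flip: (3,1,2)→(2,-1,3)
reduced (well bottom): (2,-1,3) with a≤c, −a<b≤a
well minimum |f| = |-2| = 2 (negative-definite)

2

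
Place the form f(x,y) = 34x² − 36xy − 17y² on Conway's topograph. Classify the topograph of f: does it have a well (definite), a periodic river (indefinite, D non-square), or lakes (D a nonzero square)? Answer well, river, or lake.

D = b²−4ac = (-36)² − 4·34·(-17) = 3608
D > 0 non-square ⇒ indefinite ⇒ periodic river

river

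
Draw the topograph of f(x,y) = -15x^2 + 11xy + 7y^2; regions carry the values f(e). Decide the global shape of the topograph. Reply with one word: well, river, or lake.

D = b²−4ac = 11² − 4·(-15)·7 = 541
D > 0 non-square ⇒ indefinite ⇒ periodic river

river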